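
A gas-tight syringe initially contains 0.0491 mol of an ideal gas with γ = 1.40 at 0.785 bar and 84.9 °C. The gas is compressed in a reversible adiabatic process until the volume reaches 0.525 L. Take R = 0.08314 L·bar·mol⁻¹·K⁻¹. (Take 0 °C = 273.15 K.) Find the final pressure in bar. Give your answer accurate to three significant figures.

Convert: T₁ = 358.0 K.
From PV = nRT: V₁ = nRT₁/P₁ = 1.862 L.
Reversible adiabatic, γ = 1.40: T₂ = T₁·(V₁/V₂)^(γ−1) = 594.1 K; P₂ = P₁·(V₁/V₂)^γ = 4.620 bar.

P₂ ≈ 4.62 bar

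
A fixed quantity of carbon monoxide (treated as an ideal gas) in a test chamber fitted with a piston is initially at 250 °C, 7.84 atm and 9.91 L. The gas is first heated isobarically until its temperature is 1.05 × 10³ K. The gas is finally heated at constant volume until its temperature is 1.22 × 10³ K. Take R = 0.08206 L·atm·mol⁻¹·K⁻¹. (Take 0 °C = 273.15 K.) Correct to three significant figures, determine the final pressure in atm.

P₃ ≈ 9.11 atm

Convert: T₁ = 523.1 K.
P constant ⇒ V ∝ T: P₂ = P₁; V₂ = V₁·(T₂/T₁) = 19.89 L.
V constant ⇒ P ∝ T: V₃ = V₂; P₃ = P₂·(T₃/T₂) = 9.109 atm.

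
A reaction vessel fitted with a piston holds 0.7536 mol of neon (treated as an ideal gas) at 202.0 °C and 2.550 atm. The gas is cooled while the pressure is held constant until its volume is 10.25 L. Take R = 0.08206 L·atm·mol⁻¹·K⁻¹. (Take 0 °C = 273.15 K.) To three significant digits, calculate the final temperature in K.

T₂ ≈ 423 K

Convert: T₁ = 475.1 K.
From PV = nRT: V₁ = nRT₁/P₁ = 11.52 L.
P constant ⇒ V ∝ T: P₂ = P₁; T₂ = T₁·(V₂/V₁) = 422.7 K.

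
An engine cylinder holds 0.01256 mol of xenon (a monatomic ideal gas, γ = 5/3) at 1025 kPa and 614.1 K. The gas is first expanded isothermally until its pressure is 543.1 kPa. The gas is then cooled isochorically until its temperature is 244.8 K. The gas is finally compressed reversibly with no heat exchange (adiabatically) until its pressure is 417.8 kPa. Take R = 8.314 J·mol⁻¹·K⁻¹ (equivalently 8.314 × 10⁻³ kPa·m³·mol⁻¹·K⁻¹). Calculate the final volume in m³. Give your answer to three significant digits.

From PV = nRT: V₁ = nRT₁/P₁ = 6.256e-05 m³.
T constant ⇒ Boyle's law P V = const: T₂ = T₁; V₂ = V₁·(P₁/P₂) = 0.0001181 m³.
V constant ⇒ P ∝ T: V₃ = V₂; P₃ = P₂·(T₃/T₂) = 216.5 kPa.
Reversible adiabatic, γ = 5/3: T₄ = T₃·(P₄/P₃)^((γ−1)/γ) = 318.4 K; V₄ = V₃·(P₃/P₄)^(1/γ) = 7.959e-05 m³.

V₄ ≈ 7.96e-05 m³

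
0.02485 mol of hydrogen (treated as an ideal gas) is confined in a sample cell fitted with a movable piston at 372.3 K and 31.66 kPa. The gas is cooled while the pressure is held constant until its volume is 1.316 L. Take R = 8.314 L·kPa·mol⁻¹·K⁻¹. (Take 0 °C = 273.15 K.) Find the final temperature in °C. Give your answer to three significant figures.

T₂ ≈ -71.5 °C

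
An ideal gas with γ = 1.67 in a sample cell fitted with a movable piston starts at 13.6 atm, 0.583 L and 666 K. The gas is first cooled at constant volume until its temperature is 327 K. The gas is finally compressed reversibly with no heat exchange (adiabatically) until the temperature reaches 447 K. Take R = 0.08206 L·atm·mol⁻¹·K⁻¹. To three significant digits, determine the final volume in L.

V₃ ≈ 0.366 L

V constant ⇒ P ∝ T: V₂ = V₁; P₂ = P₁·(T₂/T₁) = 6.677 atm.
Adiabatic (γ = 1.67), T V^(γ−1) and P V^γ constant: P₃ = P₂·(T₃/T₂)^(γ/(γ−1)) = 14.55 atm; V₃ = V₂·(T₂/T₃)^(1/(γ−1)) = 0.3656 L.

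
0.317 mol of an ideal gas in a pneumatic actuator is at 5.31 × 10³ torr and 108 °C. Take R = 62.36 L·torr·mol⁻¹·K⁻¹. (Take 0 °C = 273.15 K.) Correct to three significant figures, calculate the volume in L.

V ≈ 1.42 L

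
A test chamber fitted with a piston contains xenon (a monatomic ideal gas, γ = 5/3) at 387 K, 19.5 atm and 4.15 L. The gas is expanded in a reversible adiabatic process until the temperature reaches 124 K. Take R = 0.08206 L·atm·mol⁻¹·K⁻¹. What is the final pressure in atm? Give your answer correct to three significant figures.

P₂ ≈ 1.13 atm

Reversible adiabatic, γ = 5/3: P₂ = P₁·(T₂/T₁)^(γ/(γ−1)) = 1.133 atm; V₂ = V₁·(T₁/T₂)^(1/(γ−1)) = 22.88 L.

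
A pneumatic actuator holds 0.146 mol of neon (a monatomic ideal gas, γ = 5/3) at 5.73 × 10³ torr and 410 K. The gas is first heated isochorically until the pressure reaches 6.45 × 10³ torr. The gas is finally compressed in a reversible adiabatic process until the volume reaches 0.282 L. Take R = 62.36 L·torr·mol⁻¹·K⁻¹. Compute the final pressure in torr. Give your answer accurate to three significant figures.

From PV = nRT: V₁ = nRT₁/P₁ = 0.6515 L.
Isochoric, so P/T is constant: V₂ = V₁; T₂ = T₁·(P₂/P₁) = 461.5 K.
Reversible adiabatic, γ = 5/3: T₃ = T₂·(V₂/V₃)^(γ−1) = 806.5 K; P₃ = P₂·(V₂/V₃)^γ = 2.604e+04 torr.

P₃ ≈ 2.60e+04 torr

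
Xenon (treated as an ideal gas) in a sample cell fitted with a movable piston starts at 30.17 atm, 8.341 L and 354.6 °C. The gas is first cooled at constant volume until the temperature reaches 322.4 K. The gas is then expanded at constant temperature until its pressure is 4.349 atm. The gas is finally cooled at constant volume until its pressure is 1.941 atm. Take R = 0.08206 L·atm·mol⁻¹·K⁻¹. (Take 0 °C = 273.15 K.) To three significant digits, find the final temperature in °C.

Convert: T₁ = 627.8 K.
Isochoric, so P/T is constant: V₂ = V₁; P₂ = P₁·(T₂/T₁) = 15.49 atm.
Isothermal, so P V is constant: T₃ = T₂; V₃ = V₂·(P₂/P₃) = 29.72 L.
Isochoric, so P/T is constant: V₄ = V₃; T₄ = T₃·(P₄/P₃) = 143.9 K.

T₄ ≈ -129 °C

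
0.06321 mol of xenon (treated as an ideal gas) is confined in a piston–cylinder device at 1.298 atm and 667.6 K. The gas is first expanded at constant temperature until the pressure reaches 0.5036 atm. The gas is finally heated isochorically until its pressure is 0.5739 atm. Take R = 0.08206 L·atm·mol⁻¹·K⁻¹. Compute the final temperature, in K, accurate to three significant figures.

T₃ ≈ 761 K

From PV = nRT: V₁ = nRT₁/P₁ = 2.668 L.
T constant ⇒ Boyle's law P V = const: T₂ = T₁; V₂ = V₁·(P₁/P₂) = 6.876 L.
Isochoric, so P/T is constant: V₃ = V₂; T₃ = T₂·(P₃/P₂) = 760.8 K.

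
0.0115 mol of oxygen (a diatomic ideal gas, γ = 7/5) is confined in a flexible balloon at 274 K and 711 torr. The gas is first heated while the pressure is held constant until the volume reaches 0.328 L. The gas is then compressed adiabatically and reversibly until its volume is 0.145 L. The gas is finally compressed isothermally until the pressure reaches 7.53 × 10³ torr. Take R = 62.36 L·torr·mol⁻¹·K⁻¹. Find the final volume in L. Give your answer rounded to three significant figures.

V₄ ≈ 0.0429 L

From PV = nRT: V₁ = nRT₁/P₁ = 0.2764 L.
P constant ⇒ V ∝ T: P₂ = P₁; T₂ = T₁·(V₂/V₁) = 325.2 K.
Reversible adiabatic, γ = 7/5: T₃ = T₂·(V₂/V₃)^(γ−1) = 450.8 K; P₃ = P₂·(V₂/V₃)^γ = 2229 torr.
Isothermal, so P V is constant: T₄ = T₃; V₄ = V₃·(P₃/P₄) = 0.04293 L.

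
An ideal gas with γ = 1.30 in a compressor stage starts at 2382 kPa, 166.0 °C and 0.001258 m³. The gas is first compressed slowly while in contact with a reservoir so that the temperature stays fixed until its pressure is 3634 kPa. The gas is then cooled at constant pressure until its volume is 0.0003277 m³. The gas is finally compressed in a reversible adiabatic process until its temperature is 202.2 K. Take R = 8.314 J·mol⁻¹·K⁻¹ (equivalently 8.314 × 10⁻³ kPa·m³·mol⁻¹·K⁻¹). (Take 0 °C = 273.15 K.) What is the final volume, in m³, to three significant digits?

V₄ ≈ 0.000201 m³

Convert: T₁ = 439.1 K.
T constant ⇒ Boyle's law P V = const: T₂ = T₁; V₂ = V₁·(P₁/P₂) = 0.0008246 m³.
Isobaric, so V/T is constant: P₃ = P₂; T₃ = T₂·(V₃/V₂) = 174.5 K.
Adiabatic (γ = 1.30), T V^(γ−1) and P V^γ constant: P₄ = P₃·(T₄/T₃)^(γ/(γ−1)) = 6877 kPa; V₄ = V₃·(T₃/T₄)^(1/(γ−1)) = 0.0002006 m³.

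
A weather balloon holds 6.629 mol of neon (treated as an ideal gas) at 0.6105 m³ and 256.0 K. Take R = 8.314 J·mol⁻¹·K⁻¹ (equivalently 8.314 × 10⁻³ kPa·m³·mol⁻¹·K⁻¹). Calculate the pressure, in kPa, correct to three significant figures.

P ≈ 23.1 kPa

PV = nRT ⇒ P = nRT/V = (6.629 × 8.314 × 10⁻³ × 256.0) / 0.6105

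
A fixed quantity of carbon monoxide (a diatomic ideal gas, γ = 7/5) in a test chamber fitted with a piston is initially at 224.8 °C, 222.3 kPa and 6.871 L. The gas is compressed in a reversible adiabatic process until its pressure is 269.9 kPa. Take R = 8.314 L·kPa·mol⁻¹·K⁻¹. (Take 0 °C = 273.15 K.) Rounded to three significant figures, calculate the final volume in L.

V₂ ≈ 5.98 L

Convert: T₁ = 497.9 K.
Adiabatic (γ = 7/5), T V^(γ−1) and P V^γ constant: T₂ = T₁·(P₂/P₁)^((γ−1)/γ) = 526.3 K; V₂ = V₁·(P₁/P₂)^(1/γ) = 5.982 L.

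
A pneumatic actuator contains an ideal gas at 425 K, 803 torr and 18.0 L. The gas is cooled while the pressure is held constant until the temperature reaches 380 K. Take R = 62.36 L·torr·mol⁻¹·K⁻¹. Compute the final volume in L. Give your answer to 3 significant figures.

P constant ⇒ V ∝ T: P₂ = P₁; V₂ = V₁·(T₂/T₁) = 16.09 L.

V₂ ≈ 16.1 L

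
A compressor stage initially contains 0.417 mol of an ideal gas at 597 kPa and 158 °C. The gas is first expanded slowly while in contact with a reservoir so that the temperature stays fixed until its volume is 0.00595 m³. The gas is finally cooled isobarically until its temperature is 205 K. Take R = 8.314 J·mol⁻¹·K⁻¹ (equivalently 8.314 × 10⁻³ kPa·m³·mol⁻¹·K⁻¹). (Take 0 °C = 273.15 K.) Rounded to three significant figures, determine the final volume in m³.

Convert: T₁ = 431.1 K.
From PV = nRT: V₁ = nRT₁/P₁ = 0.002504 m³.
T constant ⇒ Boyle's law P V = const: T₂ = T₁; P₂ = P₁·(V₁/V₂) = 251.2 kPa.
P constant ⇒ V ∝ T: P₃ = P₂; V₃ = V₂·(T₃/T₂) = 0.002829 m³.

V₃ ≈ 0.00283 m³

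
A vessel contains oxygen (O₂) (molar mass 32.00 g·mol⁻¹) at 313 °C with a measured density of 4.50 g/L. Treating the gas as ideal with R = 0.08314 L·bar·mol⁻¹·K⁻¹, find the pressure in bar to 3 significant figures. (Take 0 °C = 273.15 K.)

P ≈ 6.85 bar

ρ = PM/(RT) ⇒ P = ρRT/M = (4.50 × 0.08314 × 586.1) / 32.00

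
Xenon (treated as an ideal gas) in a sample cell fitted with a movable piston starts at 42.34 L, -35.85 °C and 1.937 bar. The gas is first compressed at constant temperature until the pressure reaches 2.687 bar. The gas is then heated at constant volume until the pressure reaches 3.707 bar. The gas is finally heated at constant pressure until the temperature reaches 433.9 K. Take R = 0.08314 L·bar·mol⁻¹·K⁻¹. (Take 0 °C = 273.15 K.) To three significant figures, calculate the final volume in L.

V₄ ≈ 40.5 L

Convert: T₁ = 237.3 K.
T constant ⇒ Boyle's law P V = const: T₂ = T₁; V₂ = V₁·(P₁/P₂) = 30.52 L.
V constant ⇒ P ∝ T: V₃ = V₂; T₃ = T₂·(P₃/P₂) = 327.4 K.
P constant ⇒ V ∝ T: P₄ = P₃; V₄ = V₃·(T₄/T₃) = 40.45 L.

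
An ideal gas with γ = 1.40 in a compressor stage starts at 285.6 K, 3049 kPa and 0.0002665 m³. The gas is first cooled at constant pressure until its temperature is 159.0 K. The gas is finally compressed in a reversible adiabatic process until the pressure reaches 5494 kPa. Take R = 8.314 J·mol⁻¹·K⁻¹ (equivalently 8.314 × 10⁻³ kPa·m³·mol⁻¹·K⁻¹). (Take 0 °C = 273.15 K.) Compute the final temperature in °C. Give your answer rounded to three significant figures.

P constant ⇒ V ∝ T: P₂ = P₁; V₂ = V₁·(T₂/T₁) = 0.0001484 m³.
Adiabatic (γ = 1.40), T V^(γ−1) and P V^γ constant: T₃ = T₂·(P₃/P₂)^((γ−1)/γ) = 188.1 K; V₃ = V₂·(P₂/P₃)^(1/γ) = 9.743e-05 m³.

T₃ ≈ -85.0 °C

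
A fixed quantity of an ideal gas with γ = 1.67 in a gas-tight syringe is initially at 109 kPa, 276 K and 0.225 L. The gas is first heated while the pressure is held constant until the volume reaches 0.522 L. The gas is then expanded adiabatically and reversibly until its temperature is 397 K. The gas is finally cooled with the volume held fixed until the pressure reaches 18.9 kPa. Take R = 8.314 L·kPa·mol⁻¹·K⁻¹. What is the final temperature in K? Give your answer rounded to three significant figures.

P constant ⇒ V ∝ T: P₂ = P₁; T₂ = T₁·(V₂/V₁) = 640.3 K.
Adiabatic (γ = 1.67), T V^(γ−1) and P V^γ constant: P₃ = P₂·(T₃/T₂)^(γ/(γ−1)) = 33.11 kPa; V₃ = V₂·(T₂/T₃)^(1/(γ−1)) = 1.065 L.
V constant ⇒ P ∝ T: V₄ = V₃; T₄ = T₃·(P₄/P₃) = 226.6 K.

T₄ ≈ 227 K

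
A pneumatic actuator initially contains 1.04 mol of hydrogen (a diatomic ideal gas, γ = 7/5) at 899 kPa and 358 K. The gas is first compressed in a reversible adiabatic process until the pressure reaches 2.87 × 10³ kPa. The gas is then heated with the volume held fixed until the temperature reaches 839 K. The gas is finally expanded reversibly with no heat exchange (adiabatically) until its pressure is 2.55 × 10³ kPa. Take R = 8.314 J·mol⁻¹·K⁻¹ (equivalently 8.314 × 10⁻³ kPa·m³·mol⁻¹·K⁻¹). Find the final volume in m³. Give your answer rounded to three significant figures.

V₄ ≈ 0.00237 m³

From PV = nRT: V₁ = nRT₁/P₁ = 0.003443 m³.
Adiabatic (γ = 7/5), T V^(γ−1) and P V^γ constant: T₂ = T₁·(P₂/P₁)^((γ−1)/γ) = 498.8 K; V₂ = V₁·(P₁/P₂)^(1/γ) = 0.001503 m³.
Isochoric, so P/T is constant: V₃ = V₂; P₃ = P₂·(T₃/T₂) = 4828 kPa.
Reversible adiabatic, γ = 7/5: T₄ = T₃·(P₄/P₃)^((γ−1)/γ) = 699.1 K; V₄ = V₃·(P₃/P₄)^(1/γ) = 0.002371 m³.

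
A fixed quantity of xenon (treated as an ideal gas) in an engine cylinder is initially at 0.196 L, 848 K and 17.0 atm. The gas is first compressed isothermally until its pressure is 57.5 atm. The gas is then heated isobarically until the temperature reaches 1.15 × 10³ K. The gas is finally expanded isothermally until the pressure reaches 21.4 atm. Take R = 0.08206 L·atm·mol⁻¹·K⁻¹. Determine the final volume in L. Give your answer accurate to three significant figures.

V₄ ≈ 0.211 L

Isothermal, so P V is constant: T₂ = T₁; V₂ = V₁·(P₁/P₂) = 0.05795 L.
P constant ⇒ V ∝ T: P₃ = P₂; V₃ = V₂·(T₃/T₂) = 0.07858 L.
Isothermal, so P V is constant: T₄ = T₃; V₄ = V₃·(P₃/P₄) = 0.2112 L.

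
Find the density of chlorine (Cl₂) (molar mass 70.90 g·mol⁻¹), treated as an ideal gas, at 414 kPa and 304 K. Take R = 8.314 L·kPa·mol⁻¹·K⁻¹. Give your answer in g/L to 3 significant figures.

ρ ≈ 11.6 g/L

ρ = PM/(RT) = (414 × 70.90) / (8.314 × 304.0)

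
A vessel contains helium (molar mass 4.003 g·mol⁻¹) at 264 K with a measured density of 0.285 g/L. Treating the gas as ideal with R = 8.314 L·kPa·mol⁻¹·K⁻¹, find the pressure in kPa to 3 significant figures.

P ≈ 156 kPa

ρ = PM/(RT) ⇒ P = ρRT/M = (0.285 × 8.314 × 264.0) / 4.003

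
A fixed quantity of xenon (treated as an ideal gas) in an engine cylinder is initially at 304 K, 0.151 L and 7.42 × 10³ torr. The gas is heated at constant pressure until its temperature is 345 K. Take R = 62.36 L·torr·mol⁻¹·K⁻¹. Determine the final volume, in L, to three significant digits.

Isobaric, so V/T is constant: P₂ = P₁; V₂ = V₁·(T₂/T₁) = 0.1714 L.

V₂ ≈ 0.171 L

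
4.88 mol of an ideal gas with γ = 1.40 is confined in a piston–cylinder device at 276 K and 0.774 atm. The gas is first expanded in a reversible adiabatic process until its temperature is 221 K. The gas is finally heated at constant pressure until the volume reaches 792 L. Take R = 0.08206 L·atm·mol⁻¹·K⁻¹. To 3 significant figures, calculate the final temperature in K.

From PV = nRT: V₁ = nRT₁/P₁ = 142.8 L.
Reversible adiabatic, γ = 1.40: P₂ = P₁·(T₂/T₁)^(γ/(γ−1)) = 0.3556 atm; V₂ = V₁·(T₁/T₂)^(1/(γ−1)) = 248.9 L.
Isobaric, so V/T is constant: P₃ = P₂; T₃ = T₂·(V₃/V₂) = 703.2 K.

T₃ ≈ 703 K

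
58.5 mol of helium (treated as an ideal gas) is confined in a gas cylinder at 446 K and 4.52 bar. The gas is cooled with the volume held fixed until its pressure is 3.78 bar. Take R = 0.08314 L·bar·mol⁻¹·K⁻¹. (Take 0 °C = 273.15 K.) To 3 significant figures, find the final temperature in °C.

T₂ ≈ 99.8 °C

From PV = nRT: V₁ = nRT₁/P₁ = 479.9 L.
V constant ⇒ P ∝ T: V₂ = V₁; T₂ = T₁·(P₂/P₁) = 373.0 K.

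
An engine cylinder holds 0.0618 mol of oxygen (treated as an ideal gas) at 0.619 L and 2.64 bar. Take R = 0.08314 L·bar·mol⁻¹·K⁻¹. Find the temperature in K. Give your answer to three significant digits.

T ≈ 318 K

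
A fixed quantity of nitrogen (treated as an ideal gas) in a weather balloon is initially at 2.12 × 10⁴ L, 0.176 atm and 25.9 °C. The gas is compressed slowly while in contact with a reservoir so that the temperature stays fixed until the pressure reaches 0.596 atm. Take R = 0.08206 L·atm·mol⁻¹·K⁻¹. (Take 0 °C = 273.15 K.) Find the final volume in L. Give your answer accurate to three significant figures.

Convert: T₁ = 299.0 K.
T constant ⇒ Boyle's law P V = const: T₂ = T₁; V₂ = V₁·(P₁/P₂) = 6260 L.

V₂ ≈ 6.26e+03 L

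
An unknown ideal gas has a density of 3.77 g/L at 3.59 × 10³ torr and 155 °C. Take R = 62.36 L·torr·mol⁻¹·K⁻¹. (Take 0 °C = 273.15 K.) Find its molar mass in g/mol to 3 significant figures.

ρ = PM/(RT) ⇒ M = ρRT/P = (3.77 × 62.36 × 428.1) / 3.59e+03

M ≈ 28.0 g/mol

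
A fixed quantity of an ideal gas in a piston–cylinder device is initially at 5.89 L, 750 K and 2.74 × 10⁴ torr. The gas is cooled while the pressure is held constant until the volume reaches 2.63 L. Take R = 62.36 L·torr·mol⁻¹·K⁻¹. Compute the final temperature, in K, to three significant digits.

P constant ⇒ V ∝ T: P₂ = P₁; T₂ = T₁·(V₂/V₁) = 334.9 K.

T₂ ≈ 335 K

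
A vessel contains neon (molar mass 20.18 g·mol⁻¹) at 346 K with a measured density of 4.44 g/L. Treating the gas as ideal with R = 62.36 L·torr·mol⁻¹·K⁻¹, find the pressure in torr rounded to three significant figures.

P ≈ 4.75e+03 torr

ρ = PM/(RT) ⇒ P = ρRT/M = (4.44 × 62.36 × 346.0) / 20.18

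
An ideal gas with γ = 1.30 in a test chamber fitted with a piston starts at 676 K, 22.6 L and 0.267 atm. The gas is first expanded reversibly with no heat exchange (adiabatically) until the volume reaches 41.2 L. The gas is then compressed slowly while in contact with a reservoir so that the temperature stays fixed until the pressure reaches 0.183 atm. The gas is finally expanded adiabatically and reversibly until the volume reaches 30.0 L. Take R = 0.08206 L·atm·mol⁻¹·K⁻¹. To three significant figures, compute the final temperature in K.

T₄ ≈ 550 K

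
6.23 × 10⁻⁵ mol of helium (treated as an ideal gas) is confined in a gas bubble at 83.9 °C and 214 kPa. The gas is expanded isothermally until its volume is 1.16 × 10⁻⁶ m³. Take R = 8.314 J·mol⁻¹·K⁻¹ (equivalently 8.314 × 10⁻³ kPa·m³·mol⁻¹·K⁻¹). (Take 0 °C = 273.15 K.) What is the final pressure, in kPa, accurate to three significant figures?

P₂ ≈ 159 kPa

Convert: T₁ = 357.0 K.
From PV = nRT: V₁ = nRT₁/P₁ = 8.642e-07 m³.
Isothermal, so P V is constant: T₂ = T₁; P₂ = P₁·(V₁/V₂) = 159.4 kPa.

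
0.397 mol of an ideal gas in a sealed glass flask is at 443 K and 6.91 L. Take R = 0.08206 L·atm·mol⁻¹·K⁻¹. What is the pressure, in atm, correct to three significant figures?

P ≈ 2.09 atm

PV = nRT ⇒ P = nRT/V = (0.397 × 0.08206 × 443) / 6.91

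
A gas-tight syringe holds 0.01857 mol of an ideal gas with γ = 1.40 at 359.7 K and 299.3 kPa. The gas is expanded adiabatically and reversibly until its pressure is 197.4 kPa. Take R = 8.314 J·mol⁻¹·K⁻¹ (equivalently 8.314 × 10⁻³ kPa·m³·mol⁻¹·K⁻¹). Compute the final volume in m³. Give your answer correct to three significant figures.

V₂ ≈ 0.000250 m³

From PV = nRT: V₁ = nRT₁/P₁ = 0.0001855 m³.
Reversible adiabatic, γ = 1.40: T₂ = T₁·(P₂/P₁)^((γ−1)/γ) = 319.4 K; V₂ = V₁·(P₁/P₂)^(1/γ) = 0.0002498 m³.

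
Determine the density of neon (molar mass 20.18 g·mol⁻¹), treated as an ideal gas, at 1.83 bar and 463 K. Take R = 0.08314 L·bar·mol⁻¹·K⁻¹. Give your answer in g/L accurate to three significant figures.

ρ = PM/(RT) = (1.83 × 20.18) / (0.08314 × 463.0)

ρ ≈ 0.959 g/L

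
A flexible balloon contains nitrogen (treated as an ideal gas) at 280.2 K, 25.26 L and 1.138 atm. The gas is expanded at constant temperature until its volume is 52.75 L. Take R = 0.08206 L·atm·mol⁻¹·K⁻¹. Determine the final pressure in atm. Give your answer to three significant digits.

P₂ ≈ 0.545 atm

T constant ⇒ Boyle's law P V = const: T₂ = T₁; P₂ = P₁·(V₁/V₂) = 0.5449 atm.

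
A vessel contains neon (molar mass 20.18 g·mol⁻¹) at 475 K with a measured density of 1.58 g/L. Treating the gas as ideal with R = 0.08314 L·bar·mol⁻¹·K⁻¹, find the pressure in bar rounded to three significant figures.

ρ = PM/(RT) ⇒ P = ρRT/M = (1.58 × 0.08314 × 475.0) / 20.18

P ≈ 3.09 bar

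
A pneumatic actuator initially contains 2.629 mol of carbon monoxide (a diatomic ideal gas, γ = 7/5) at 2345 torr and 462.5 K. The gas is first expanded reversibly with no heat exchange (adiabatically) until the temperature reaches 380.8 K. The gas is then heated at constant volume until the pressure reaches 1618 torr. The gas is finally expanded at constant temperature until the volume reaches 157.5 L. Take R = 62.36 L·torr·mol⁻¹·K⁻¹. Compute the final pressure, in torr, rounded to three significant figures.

From PV = nRT: V₁ = nRT₁/P₁ = 32.33 L.
Reversible adiabatic, γ = 7/5: P₂ = P₁·(T₂/T₁)^(γ/(γ−1)) = 1188 torr; V₂ = V₁·(T₁/T₂)^(1/(γ−1)) = 52.57 L.
V constant ⇒ P ∝ T: V₃ = V₂; T₃ = T₂·(P₃/P₂) = 518.8 K.
Isothermal, so P V is constant: T₄ = T₃; P₄ = P₃·(V₃/V₄) = 540.0 torr.

P₄ ≈ 540 torr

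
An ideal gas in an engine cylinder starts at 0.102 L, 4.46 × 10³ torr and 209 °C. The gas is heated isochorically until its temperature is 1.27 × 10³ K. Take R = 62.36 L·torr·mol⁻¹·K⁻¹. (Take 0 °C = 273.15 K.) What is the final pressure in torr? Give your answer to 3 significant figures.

P₂ ≈ 1.17e+04 torr

Convert: T₁ = 482.1 K.
Isochoric, so P/T is constant: V₂ = V₁; P₂ = P₁·(T₂/T₁) = 1.175e+04 torr.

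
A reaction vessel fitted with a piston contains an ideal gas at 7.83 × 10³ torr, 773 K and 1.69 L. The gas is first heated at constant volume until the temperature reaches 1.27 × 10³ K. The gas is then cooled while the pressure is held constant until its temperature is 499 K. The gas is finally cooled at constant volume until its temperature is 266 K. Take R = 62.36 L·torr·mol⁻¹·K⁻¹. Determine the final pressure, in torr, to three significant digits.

P₄ ≈ 6.86e+03 torr

Isochoric, so P/T is constant: V₂ = V₁; P₂ = P₁·(T₂/T₁) = 1.286e+04 torr.
P constant ⇒ V ∝ T: P₃ = P₂; V₃ = V₂·(T₃/T₂) = 0.6640 L.
V constant ⇒ P ∝ T: V₄ = V₃; P₄ = P₃·(T₄/T₃) = 6858 torr.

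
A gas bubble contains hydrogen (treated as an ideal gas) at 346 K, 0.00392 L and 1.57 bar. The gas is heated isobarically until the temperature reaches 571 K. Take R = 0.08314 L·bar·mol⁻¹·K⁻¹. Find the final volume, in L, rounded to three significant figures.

P constant ⇒ V ∝ T: P₂ = P₁; V₂ = V₁·(T₂/T₁) = 0.006469 L.

V₂ ≈ 0.00647 L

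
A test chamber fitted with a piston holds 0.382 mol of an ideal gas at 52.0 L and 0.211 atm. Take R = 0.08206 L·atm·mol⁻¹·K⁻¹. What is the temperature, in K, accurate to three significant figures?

T ≈ 350 K

PV = nRT ⇒ T = PV/(nR) = (0.211 × 52.0) / (0.382 × 0.08206)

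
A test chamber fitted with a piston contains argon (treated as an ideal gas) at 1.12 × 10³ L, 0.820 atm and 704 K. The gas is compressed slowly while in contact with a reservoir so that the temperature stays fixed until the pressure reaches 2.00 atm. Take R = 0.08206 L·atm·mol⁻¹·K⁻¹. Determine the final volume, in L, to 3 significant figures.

V₂ ≈ 459 L

T constant ⇒ Boyle's law P V = const: T₂ = T₁; V₂ = V₁·(P₁/P₂) = 459.2 L.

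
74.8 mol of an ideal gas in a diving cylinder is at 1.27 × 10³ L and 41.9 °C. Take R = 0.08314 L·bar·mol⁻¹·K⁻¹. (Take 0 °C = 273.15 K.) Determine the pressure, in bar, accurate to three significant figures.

Convert: T = 315.05 K.
PV = nRT ⇒ P = nRT/V = (74.8 × 0.08314 × 315.05) / 1.27e+03

P ≈ 1.54 bar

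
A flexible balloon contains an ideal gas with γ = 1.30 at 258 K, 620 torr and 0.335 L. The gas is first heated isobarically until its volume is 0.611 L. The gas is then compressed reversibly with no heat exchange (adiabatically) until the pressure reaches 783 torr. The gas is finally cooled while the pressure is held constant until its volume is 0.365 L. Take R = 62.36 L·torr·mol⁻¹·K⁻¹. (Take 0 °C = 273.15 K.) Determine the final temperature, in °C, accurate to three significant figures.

T₄ ≈ 81.9 °C

Isobaric, so V/T is constant: P₂ = P₁; T₂ = T₁·(V₂/V₁) = 470.6 K.
Reversible adiabatic, γ = 1.30: T₃ = T₂·(P₃/P₂)^((γ−1)/γ) = 496.6 K; V₃ = V₂·(P₂/P₃)^(1/γ) = 0.5106 L.
Isobaric, so V/T is constant: P₄ = P₃; T₄ = T₃·(V₄/V₃) = 355.0 K.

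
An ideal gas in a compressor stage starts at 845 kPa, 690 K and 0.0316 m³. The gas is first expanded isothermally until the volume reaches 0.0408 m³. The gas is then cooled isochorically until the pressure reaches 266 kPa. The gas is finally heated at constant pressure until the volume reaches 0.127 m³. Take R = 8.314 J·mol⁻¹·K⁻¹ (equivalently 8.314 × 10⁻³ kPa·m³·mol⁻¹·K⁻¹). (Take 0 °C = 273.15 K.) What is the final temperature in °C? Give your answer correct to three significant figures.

Isothermal, so P V is constant: T₂ = T₁; P₂ = P₁·(V₁/V₂) = 654.5 kPa.
Isochoric, so P/T is constant: V₃ = V₂; T₃ = T₂·(P₃/P₂) = 280.4 K.
P constant ⇒ V ∝ T: P₄ = P₃; T₄ = T₃·(V₄/V₃) = 873.0 K.

T₄ ≈ 600 °C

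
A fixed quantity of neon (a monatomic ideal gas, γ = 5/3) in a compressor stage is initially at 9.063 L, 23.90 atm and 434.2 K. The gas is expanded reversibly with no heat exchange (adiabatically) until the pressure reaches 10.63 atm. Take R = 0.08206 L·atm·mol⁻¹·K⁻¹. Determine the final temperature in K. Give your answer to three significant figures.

T₂ ≈ 314 K

Adiabatic (γ = 5/3), T V^(γ−1) and P V^γ constant: T₂ = T₁·(P₂/P₁)^((γ−1)/γ) = 314.0 K; V₂ = V₁·(P₁/P₂)^(1/γ) = 14.74 L.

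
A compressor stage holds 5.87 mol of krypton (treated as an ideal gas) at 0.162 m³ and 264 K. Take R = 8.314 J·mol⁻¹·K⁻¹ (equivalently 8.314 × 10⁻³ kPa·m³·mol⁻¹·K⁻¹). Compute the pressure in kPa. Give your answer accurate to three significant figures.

P ≈ 79.5 kPa

PV = nRT ⇒ P = nRT/V = (5.87 × 8.314 × 10⁻³ × 264) / 0.162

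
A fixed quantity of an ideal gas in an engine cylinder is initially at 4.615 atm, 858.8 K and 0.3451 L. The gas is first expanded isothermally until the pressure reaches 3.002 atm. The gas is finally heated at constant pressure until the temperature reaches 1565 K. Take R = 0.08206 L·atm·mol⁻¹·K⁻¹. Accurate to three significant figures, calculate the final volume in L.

Isothermal, so P V is constant: T₂ = T₁; V₂ = V₁·(P₁/P₂) = 0.5305 L.
Isobaric, so V/T is constant: P₃ = P₂; V₃ = V₂·(T₃/T₂) = 0.9668 L.

V₃ ≈ 0.967 L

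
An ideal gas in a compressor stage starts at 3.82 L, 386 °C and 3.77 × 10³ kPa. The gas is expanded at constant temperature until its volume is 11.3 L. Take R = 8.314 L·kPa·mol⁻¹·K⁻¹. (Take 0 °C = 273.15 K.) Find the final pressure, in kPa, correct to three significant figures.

Convert: T₁ = 659.1 K.
T constant ⇒ Boyle's law P V = const: T₂ = T₁; P₂ = P₁·(V₁/V₂) = 1274 kPa.

P₂ ≈ 1.27e+03 kPa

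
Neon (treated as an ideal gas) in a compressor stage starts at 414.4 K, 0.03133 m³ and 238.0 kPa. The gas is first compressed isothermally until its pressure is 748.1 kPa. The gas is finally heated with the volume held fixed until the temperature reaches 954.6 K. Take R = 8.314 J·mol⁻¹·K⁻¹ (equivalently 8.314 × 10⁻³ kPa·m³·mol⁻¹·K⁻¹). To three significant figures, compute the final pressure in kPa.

P₃ ≈ 1.72e+03 kPa

Isothermal, so P V is constant: T₂ = T₁; V₂ = V₁·(P₁/P₂) = 0.009967 m³.
V constant ⇒ P ∝ T: V₃ = V₂; P₃ = P₂·(T₃/T₂) = 1723 kPa.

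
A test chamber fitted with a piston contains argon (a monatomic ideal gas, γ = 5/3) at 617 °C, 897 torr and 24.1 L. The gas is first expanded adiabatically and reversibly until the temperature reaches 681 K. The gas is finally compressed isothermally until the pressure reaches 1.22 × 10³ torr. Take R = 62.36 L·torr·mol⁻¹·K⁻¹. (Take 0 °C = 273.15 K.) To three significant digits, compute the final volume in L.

Convert: T₁ = 890.1 K.
Adiabatic (γ = 5/3), T V^(γ−1) and P V^γ constant: P₂ = P₁·(T₂/T₁)^(γ/(γ−1)) = 459.2 torr; V₂ = V₁·(T₁/T₂)^(1/(γ−1)) = 36.02 L.
Isothermal, so P V is constant: T₃ = T₂; V₃ = V₂·(P₂/P₃) = 13.56 L.

V₃ ≈ 13.6 L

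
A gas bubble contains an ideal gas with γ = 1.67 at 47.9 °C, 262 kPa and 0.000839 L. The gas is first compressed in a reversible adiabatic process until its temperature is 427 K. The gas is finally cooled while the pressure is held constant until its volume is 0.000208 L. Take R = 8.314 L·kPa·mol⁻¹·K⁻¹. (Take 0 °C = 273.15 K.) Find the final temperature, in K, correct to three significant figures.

T₃ ≈ 162 K

Convert: T₁ = 321.0 K.
Adiabatic (γ = 1.67), T V^(γ−1) and P V^γ constant: P₂ = P₁·(T₂/T₁)^(γ/(γ−1)) = 533.4 kPa; V₂ = V₁·(T₁/T₂)^(1/(γ−1)) = 0.0005482 L.
P constant ⇒ V ∝ T: P₃ = P₂; T₃ = T₂·(V₃/V₂) = 162.0 K.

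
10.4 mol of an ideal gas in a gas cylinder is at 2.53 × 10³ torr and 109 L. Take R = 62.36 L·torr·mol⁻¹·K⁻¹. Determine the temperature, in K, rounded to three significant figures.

PV = nRT ⇒ T = PV/(nR) = (2.53e+03 × 109) / (10.4 × 62.36)

T ≈ 425 K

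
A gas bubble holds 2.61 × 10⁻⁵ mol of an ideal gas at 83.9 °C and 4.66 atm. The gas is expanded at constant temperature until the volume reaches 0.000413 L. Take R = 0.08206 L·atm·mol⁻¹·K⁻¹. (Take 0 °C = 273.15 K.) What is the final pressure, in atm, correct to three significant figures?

Convert: T₁ = 357.0 K.
From PV = nRT: V₁ = nRT₁/P₁ = 0.0001641 L.
T constant ⇒ Boyle's law P V = const: T₂ = T₁; P₂ = P₁·(V₁/V₂) = 1.852 atm.

P₂ ≈ 1.85 atm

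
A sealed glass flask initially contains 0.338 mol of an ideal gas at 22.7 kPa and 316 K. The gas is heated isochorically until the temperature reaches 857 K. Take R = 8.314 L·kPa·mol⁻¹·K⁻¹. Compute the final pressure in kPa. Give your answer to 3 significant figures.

P₂ ≈ 61.6 kPa

From PV = nRT: V₁ = nRT₁/P₁ = 39.12 L.
Isochoric, so P/T is constant: V₂ = V₁; P₂ = P₁·(T₂/T₁) = 61.56 kPa.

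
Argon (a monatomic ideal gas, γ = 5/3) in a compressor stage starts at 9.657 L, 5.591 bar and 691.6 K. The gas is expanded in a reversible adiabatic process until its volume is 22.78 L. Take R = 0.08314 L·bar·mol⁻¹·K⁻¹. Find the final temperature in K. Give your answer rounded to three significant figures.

Adiabatic (γ = 5/3), T V^(γ−1) and P V^γ constant: T₂ = T₁·(V₁/V₂)^(γ−1) = 390.3 K; P₂ = P₁·(V₁/V₂)^γ = 1.338 bar.

T₂ ≈ 390 K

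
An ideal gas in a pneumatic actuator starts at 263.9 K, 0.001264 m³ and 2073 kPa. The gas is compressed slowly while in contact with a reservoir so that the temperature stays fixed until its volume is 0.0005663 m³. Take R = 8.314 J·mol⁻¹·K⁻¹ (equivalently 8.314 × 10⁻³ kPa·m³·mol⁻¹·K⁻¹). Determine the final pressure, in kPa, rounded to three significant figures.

P₂ ≈ 4.63e+03 kPa

T constant ⇒ Boyle's law P V = const: T₂ = T₁; P₂ = P₁·(V₁/V₂) = 4627 kPa.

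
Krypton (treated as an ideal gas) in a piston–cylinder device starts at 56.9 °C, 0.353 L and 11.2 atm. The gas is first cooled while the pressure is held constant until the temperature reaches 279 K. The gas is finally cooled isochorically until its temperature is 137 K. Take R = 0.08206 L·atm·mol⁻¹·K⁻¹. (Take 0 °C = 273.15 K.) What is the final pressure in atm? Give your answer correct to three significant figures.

Convert: T₁ = 330.0 K.
P constant ⇒ V ∝ T: P₂ = P₁; V₂ = V₁·(T₂/T₁) = 0.2984 L.
Isochoric, so P/T is constant: V₃ = V₂; P₃ = P₂·(T₃/T₂) = 5.500 atm.

P₃ ≈ 5.50 atm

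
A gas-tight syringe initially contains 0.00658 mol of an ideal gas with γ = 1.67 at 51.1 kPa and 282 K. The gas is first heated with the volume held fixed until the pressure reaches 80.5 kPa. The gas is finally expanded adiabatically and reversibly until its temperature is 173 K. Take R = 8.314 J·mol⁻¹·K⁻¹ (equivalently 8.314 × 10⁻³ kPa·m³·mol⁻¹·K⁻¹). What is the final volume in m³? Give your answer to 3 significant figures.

V₃ ≈ 0.00123 m³

From PV = nRT: V₁ = nRT₁/P₁ = 0.0003019 m³.
Isochoric, so P/T is constant: V₂ = V₁; T₂ = T₁·(P₂/P₁) = 444.2 K.
Reversible adiabatic, γ = 1.67: P₃ = P₂·(T₃/T₂)^(γ/(γ−1)) = 7.672 kPa; V₃ = V₂·(T₂/T₃)^(1/(γ−1)) = 0.001234 m³.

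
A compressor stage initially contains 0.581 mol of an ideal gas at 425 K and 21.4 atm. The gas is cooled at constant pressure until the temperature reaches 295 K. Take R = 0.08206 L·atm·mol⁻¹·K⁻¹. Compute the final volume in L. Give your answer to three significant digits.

From PV = nRT: V₁ = nRT₁/P₁ = 0.9469 L.
P constant ⇒ V ∝ T: P₂ = P₁; V₂ = V₁·(T₂/T₁) = 0.6572 L.

V₂ ≈ 0.657 L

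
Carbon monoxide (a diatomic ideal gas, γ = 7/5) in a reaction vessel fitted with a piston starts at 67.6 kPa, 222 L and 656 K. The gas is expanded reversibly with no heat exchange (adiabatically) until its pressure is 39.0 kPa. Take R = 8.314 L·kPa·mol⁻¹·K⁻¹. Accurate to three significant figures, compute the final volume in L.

V₂ ≈ 329 L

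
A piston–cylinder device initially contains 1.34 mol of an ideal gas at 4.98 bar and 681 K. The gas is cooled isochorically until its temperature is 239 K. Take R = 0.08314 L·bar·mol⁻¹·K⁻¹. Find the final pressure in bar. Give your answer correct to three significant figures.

From PV = nRT: V₁ = nRT₁/P₁ = 15.23 L.
V constant ⇒ P ∝ T: V₂ = V₁; P₂ = P₁·(T₂/T₁) = 1.748 bar.

P₂ ≈ 1.75 bar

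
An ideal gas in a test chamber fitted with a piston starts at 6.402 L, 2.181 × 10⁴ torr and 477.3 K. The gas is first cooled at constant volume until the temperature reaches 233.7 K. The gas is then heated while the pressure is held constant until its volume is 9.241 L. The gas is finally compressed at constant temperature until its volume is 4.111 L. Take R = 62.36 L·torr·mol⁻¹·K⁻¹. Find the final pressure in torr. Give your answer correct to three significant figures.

P₄ ≈ 2.40e+04 torr

Isochoric, so P/T is constant: V₂ = V₁; P₂ = P₁·(T₂/T₁) = 1.068e+04 torr.
P constant ⇒ V ∝ T: P₃ = P₂; T₃ = T₂·(V₃/V₂) = 337.3 K.
T constant ⇒ Boyle's law P V = const: T₄ = T₃; P₄ = P₃·(V₃/V₄) = 2.400e+04 torr.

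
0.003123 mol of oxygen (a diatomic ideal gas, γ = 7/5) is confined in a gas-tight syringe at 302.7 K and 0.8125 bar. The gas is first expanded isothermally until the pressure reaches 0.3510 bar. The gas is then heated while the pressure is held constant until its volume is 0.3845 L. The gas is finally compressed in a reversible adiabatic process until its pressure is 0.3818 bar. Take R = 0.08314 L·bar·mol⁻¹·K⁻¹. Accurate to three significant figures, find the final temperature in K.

From PV = nRT: V₁ = nRT₁/P₁ = 0.09673 L.
Isothermal, so P V is constant: T₂ = T₁; V₂ = V₁·(P₁/P₂) = 0.2239 L.
P constant ⇒ V ∝ T: P₃ = P₂; T₃ = T₂·(V₃/V₂) = 519.8 K.
Reversible adiabatic, γ = 7/5: T₄ = T₃·(P₄/P₃)^((γ−1)/γ) = 532.4 K; V₄ = V₃·(P₃/P₄)^(1/γ) = 0.3621 L.

T₄ ≈ 532 K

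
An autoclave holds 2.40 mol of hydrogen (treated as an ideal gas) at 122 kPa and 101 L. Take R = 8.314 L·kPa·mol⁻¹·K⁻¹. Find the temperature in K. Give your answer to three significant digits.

T ≈ 618 K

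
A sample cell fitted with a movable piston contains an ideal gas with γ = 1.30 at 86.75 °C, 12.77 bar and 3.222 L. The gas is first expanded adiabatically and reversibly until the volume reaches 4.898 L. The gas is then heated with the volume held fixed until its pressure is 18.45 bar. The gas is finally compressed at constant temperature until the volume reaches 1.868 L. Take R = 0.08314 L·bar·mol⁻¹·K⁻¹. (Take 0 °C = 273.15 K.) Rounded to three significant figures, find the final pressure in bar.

Convert: T₁ = 359.9 K.
Reversible adiabatic, γ = 1.30: T₂ = T₁·(V₁/V₂)^(γ−1) = 317.4 K; P₂ = P₁·(V₁/V₂)^γ = 7.408 bar.
Isochoric, so P/T is constant: V₃ = V₂; T₃ = T₂·(P₃/P₂) = 790.5 K.
Isothermal, so P V is constant: T₄ = T₃; P₄ = P₃·(V₃/V₄) = 48.38 bar.

P₄ ≈ 48.4 bar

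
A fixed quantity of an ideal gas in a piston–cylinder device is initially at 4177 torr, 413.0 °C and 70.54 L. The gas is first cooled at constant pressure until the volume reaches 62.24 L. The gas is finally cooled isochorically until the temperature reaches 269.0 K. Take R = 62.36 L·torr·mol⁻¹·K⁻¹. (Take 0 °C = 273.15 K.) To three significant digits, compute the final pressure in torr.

Convert: T₁ = 686.1 K.
Isobaric, so V/T is constant: P₂ = P₁; T₂ = T₁·(V₂/V₁) = 605.4 K.
V constant ⇒ P ∝ T: V₃ = V₂; P₃ = P₂·(T₃/T₂) = 1856 torr.

P₃ ≈ 1.86e+03 torr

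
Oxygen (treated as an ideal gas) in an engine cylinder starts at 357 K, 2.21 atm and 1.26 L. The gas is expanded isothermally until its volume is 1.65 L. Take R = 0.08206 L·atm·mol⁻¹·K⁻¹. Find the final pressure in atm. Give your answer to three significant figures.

Isothermal, so P V is constant: T₂ = T₁; P₂ = P₁·(V₁/V₂) = 1.688 atm.

P₂ ≈ 1.69 atm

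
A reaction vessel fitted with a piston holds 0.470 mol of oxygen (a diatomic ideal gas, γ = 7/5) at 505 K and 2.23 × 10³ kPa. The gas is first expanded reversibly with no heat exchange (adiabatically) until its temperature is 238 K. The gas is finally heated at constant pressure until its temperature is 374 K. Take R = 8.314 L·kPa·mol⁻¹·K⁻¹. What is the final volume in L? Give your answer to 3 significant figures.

V₃ ≈ 9.12 L

From PV = nRT: V₁ = nRT₁/P₁ = 0.8849 L.
Reversible adiabatic, γ = 7/5: P₂ = P₁·(T₂/T₁)^(γ/(γ−1)) = 160.3 kPa; V₂ = V₁·(T₁/T₂)^(1/(γ−1)) = 5.803 L.
Isobaric, so V/T is constant: P₃ = P₂; V₃ = V₂·(T₃/T₂) = 9.120 L.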